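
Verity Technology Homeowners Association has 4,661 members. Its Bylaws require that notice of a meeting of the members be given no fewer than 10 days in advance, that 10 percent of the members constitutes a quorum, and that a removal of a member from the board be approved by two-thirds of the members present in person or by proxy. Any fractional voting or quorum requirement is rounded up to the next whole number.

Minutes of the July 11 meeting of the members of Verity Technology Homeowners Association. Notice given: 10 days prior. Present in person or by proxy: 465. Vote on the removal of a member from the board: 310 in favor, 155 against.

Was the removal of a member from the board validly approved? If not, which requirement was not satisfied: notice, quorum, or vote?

Notice: 10 days given; 10 required. Satisfied.
Quorum: 10% of 4,661 = 466.10, rounded up to 467; 465 present. Not satisfied.
Vote: requires two-thirds of those present (465); 2/3 of 465 = 310, so 310 needed; 310 in favor. Satisfied.

Invalid — quorum requirement not satisfied.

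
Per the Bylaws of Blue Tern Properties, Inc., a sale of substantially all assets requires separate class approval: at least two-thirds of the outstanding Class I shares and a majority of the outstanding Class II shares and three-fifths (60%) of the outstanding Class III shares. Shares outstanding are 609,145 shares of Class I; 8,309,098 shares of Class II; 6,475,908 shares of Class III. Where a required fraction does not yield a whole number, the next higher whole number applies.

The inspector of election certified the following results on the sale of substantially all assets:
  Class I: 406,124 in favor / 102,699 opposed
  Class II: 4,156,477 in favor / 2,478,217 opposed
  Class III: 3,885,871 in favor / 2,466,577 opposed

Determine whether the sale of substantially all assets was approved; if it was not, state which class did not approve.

Approved — every class gave the required vote.

Class I: 2/3 of 609145 = 406096.67, rounded up to 406097; 406,097 required, 406,124 in favor — approved.
Class II: a majority of 8309098 is 4154550; 4,154,550 required, 4,156,477 in favor — approved.
Class III: 3/5 of 6475908 = 3885544.80, rounded up to 3885545; 3,885,545 required, 3,885,871 in favor — approved.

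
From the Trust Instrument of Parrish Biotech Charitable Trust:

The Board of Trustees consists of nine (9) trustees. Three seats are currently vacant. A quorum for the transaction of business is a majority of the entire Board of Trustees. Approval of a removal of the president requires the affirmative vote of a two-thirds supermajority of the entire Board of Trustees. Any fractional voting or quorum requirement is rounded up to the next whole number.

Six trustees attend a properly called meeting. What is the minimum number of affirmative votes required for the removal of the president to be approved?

6

The removal of the president requires two-thirds of the entire Board of Trustees (9).
2/3 of 9 = 6.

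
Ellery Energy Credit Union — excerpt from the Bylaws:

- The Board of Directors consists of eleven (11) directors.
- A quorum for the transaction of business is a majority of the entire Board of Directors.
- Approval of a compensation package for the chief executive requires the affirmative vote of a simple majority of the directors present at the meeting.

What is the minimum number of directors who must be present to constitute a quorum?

A majority of 11 is 6.

6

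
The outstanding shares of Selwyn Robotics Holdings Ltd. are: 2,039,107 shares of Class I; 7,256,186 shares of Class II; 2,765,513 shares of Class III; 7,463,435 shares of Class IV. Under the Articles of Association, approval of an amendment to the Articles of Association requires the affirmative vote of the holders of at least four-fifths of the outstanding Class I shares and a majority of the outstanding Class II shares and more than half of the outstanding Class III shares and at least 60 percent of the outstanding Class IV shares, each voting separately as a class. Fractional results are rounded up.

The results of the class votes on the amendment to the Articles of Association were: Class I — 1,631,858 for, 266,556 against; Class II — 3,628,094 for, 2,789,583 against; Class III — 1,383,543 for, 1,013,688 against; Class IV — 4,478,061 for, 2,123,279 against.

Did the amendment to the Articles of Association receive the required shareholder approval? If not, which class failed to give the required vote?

Class I: 4/5 of 2039107 = 1631285.60, rounded up to 1631286; 1,631,286 required, 1,631,858 in favor — approved.
Class II: a majority of 7256186 is 3628094; 3,628,094 required, 3,628,094 in favor — approved.
Class III: a majority of 2765513 is 1382757; 1,382,757 required, 1,383,543 in favor — approved.
Class IV: 3/5 of 7463435 = 4478061; 4,478,061 required, 4,478,061 in favor — approved.

Approved — every class gave the required vote.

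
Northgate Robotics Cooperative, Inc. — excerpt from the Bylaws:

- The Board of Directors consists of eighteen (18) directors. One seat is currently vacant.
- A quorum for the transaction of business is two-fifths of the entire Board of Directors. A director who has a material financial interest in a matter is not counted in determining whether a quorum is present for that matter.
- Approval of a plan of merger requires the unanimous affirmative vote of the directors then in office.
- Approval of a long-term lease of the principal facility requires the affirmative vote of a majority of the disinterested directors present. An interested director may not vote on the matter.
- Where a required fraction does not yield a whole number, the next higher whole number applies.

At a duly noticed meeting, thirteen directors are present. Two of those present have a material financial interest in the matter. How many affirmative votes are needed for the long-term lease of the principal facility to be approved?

6

The long-term lease of the principal facility requires a majority of the disinterested directors present (13 − 2 = 11).
A majority of 11 is 6.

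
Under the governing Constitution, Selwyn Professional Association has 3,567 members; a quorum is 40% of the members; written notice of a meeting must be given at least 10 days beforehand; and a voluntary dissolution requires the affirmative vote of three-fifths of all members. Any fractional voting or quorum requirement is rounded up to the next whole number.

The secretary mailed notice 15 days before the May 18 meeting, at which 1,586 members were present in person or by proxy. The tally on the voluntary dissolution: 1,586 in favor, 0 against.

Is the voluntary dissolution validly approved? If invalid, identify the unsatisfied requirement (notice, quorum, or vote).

Notice: 15 days given; 10 required. Satisfied.
Quorum: 40% of 3,567 = 1,426.80, rounded up to 1,427; 1,586 present. Satisfied.
Vote: requires three-fifths of all members (3,567); 3/5 of 3567 = 2140.20, rounded up to 2141, so 2,141 needed; 1,586 in favor. Not satisfied.

Invalid — vote requirement not satisfied.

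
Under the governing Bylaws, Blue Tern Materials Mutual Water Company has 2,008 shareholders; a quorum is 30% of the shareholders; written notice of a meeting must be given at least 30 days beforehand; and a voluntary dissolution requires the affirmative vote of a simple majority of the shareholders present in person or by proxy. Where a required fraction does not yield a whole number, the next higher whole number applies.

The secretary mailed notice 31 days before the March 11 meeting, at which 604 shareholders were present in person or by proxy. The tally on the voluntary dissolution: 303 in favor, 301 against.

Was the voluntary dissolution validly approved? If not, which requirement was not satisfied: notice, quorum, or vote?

Notice: 31 days given; 30 required. Satisfied.
Quorum: 30% of 2,008 = 602.40, rounded up to 603; 604 present. Satisfied.
Vote: requires a majority of those present (604); a majority of 604 is 303, so 303 needed; 303 in favor. Satisfied.

Valid — all requirements satisfied.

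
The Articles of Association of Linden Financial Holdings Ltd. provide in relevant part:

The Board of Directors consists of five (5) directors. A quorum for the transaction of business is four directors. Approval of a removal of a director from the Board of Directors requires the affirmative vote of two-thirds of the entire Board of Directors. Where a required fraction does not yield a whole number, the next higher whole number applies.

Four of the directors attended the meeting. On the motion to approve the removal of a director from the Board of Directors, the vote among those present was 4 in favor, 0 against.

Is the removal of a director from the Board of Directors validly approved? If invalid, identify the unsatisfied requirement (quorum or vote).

Quorum: 4 present; quorum is 4. Satisfied.
Vote: the removal of a director from the Board of Directors requires two-thirds of the entire Board of Directors (5). 2/3 of 5 = 3.33, rounded up to 4, so 4 affirmative votes are needed; 4 voted in favor. Satisfied.

Valid — all requirements satisfied.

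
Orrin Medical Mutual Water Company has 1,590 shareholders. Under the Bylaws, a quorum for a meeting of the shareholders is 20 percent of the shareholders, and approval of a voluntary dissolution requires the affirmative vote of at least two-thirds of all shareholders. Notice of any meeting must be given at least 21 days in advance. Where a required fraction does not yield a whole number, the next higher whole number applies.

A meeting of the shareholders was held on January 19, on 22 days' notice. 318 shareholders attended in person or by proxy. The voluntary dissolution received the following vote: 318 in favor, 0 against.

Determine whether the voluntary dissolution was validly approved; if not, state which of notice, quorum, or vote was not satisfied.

Invalid — vote requirement not satisfied.

Notice: 22 days given; 21 required. Satisfied.
Quorum: 20% of 1,590 = 318; 318 present. Satisfied.
Vote: requires two-thirds of all shareholders (1,590); 2/3 of 1590 = 1060, so 1,060 needed; 318 in favor. Not satisfied.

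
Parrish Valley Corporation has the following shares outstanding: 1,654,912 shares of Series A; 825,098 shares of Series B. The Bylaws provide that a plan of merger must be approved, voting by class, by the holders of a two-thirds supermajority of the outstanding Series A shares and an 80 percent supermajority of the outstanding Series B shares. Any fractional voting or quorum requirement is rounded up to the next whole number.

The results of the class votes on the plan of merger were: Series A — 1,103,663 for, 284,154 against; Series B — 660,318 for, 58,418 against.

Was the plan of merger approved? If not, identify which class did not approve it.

Series A: 2/3 of 1654912 = 1103274.67, rounded up to 1103275; 1,103,275 required, 1,103,663 in favor — approved.
Series B: 4/5 of 825098 = 660078.40, rounded up to 660079; 660,079 required, 660,318 in favor — approved.

Approved — every class gave the required vote.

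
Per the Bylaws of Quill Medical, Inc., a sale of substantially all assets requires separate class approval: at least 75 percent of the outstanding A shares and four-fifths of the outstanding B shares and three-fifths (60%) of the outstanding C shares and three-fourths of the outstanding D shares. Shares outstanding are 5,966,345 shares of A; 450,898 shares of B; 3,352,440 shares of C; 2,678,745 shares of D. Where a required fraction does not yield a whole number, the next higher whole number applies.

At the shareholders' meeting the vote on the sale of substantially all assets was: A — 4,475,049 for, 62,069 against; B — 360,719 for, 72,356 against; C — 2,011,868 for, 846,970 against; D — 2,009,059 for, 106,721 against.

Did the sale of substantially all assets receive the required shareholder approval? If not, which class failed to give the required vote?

Approved — every class gave the required vote.

A: 3/4 of 5966345 = 4474758.75, rounded up to 4474759; 4,474,759 required, 4,475,049 in favor — approved.
B: 4/5 of 450898 = 360718.40, rounded up to 360719; 360,719 required, 360,719 in favor — approved.
C: 3/5 of 3352440 = 2011464; 2,011,464 required, 2,011,868 in favor — approved.
D: 3/4 of 2678745 = 2009058.75, rounded up to 2009059; 2,009,059 required, 2,009,059 in favor — approved.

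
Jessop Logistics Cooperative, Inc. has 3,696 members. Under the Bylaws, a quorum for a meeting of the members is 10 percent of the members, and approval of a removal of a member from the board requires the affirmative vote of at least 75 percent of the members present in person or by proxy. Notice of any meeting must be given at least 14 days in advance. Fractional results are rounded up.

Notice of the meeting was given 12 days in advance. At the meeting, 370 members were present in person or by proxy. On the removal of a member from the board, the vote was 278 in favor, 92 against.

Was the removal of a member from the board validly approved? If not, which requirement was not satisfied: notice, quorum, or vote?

Invalid — notice requirement not satisfied.

Notice: 12 days given; 14 required. Not satisfied.
Quorum: 10% of 3,696 = 369.60, rounded up to 370; 370 present. Satisfied.
Vote: requires three-fourths of those present (370); 3/4 of 370 = 277.50, rounded up to 278, so 278 needed; 278 in favor. Satisfied.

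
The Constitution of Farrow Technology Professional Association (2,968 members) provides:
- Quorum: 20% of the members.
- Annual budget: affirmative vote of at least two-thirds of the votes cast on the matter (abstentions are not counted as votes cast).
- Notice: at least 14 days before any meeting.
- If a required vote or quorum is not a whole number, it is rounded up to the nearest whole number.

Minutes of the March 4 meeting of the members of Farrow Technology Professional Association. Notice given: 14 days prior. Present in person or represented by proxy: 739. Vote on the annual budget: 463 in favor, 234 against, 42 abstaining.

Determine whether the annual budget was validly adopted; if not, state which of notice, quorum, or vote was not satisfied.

Invalid — vote requirement not satisfied.

Notice: 14 days given; 14 required. Satisfied.
Quorum: 20% of 2,968 = 593.60, rounded up to 594; 739 present. Satisfied.
Vote: requires two-thirds of the votes cast (739 − 42 abstaining = 697); 2/3 of 697 = 464.67, rounded up to 465, so 465 needed; 463 in favor. Not satisfied.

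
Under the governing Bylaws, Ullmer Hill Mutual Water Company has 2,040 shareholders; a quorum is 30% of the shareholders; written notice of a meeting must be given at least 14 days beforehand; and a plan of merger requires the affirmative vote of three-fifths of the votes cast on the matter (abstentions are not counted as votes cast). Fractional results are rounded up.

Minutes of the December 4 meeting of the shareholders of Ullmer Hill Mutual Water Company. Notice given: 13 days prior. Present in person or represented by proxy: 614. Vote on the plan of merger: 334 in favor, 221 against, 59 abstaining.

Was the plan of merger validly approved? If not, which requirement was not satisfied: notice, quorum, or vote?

Notice: 13 days given; 14 required. Not satisfied.
Quorum: 30% of 2,040 = 612; 614 present. Satisfied.
Vote: requires three-fifths of the votes cast (614 − 59 abstaining = 555); 3/5 of 555 = 333, so 333 needed; 334 in favor. Satisfied.

Invalid — notice requirement not satisfied.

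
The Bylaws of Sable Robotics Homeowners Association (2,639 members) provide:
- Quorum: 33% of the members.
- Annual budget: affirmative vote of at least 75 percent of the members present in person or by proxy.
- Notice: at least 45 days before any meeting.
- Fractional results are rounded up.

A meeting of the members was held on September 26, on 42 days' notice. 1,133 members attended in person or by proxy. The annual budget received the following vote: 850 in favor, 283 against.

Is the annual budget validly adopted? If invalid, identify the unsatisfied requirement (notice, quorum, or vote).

Notice: 42 days given; 45 required. Not satisfied.
Quorum: 33% of 2,639 = 870.87, rounded up to 871; 1,133 present. Satisfied.
Vote: requires three-fourths of those present (1,133); 3/4 of 1133 = 849.75, rounded up to 850, so 850 needed; 850 in favor. Satisfied.

Invalid — notice requirement not satisfied.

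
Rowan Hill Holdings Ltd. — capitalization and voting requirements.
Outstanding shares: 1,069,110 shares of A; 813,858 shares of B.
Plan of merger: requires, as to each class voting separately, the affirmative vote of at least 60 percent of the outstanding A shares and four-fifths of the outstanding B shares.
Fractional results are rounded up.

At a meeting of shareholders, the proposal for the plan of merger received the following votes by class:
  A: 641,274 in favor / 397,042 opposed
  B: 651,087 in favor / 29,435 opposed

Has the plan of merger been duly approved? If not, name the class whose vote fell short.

Not approved — the A shares did not give the required vote.

A: 3/5 of 1069110 = 641466; 641,466 required, 641,274 in favor — not approved.
B: 4/5 of 813858 = 651086.40, rounded up to 651087; 651,087 required, 651,087 in favor — approved.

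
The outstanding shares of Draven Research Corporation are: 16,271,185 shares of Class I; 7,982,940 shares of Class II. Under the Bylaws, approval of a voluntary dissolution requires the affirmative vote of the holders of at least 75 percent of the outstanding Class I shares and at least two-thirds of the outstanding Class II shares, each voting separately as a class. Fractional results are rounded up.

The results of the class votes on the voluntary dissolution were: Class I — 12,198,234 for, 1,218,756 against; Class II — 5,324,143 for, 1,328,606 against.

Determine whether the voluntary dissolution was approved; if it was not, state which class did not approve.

Not approved — the Class I shares did not give the required vote.

Class I: 3/4 of 16271185 = 12203388.75, rounded up to 12203389; 12,203,389 required, 12,198,234 in favor — not approved.
Class II: 2/3 of 7982940 = 5321960; 5,321,960 required, 5,324,143 in favor — approved.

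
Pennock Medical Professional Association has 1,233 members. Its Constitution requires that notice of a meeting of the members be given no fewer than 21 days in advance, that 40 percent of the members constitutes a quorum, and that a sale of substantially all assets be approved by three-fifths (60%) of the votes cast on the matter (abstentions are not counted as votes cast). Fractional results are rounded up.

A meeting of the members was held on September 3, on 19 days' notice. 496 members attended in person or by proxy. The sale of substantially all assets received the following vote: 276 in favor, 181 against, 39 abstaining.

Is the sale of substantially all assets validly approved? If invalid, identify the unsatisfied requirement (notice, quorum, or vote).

Invalid — notice requirement not satisfied.

Notice: 19 days given; 21 required. Not satisfied.
Quorum: 40% of 1,233 = 493.20, rounded up to 494; 496 present. Satisfied.
Vote: requires three-fifths of the votes cast (496 − 39 abstaining = 457); 3/5 of 457 = 274.20, rounded up to 275, so 275 needed; 276 in favor. Satisfied.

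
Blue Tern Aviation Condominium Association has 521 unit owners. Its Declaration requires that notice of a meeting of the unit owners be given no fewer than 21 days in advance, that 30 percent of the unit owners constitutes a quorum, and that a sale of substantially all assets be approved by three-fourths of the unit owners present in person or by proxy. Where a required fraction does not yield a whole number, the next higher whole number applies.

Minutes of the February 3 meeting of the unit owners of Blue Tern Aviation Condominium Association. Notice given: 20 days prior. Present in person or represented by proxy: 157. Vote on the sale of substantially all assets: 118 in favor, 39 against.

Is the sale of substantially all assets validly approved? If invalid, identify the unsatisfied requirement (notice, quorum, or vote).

Invalid — notice requirement not satisfied.

Notice: 20 days given; 21 required. Not satisfied.
Quorum: 30% of 521 = 156.30, rounded up to 157; 157 present. Satisfied.
Vote: requires three-fourths of those present (157); 3/4 of 157 = 117.75, rounded up to 118, so 118 needed; 118 in favor. Satisfied.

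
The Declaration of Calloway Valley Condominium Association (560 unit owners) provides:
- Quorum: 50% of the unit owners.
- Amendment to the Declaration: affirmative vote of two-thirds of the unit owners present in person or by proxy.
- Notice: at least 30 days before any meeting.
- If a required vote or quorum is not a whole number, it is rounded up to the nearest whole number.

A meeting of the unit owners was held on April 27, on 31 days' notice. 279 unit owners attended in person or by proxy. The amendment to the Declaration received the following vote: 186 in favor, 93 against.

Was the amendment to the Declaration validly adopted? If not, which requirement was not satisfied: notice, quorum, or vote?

Notice: 31 days given; 30 required. Satisfied.
Quorum: 50% of 560 = 280; 279 present. Not satisfied.
Vote: requires two-thirds of those present (279); 2/3 of 279 = 186, so 186 needed; 186 in favor. Satisfied.

Invalid — quorum requirement not satisfied.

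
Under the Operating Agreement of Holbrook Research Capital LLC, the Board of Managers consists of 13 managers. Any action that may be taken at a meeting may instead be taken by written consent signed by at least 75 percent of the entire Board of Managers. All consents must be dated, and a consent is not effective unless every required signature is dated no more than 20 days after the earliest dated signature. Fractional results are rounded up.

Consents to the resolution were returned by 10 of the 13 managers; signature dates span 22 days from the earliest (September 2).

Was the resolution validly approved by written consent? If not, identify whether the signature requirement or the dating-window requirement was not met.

Not effective — dating-window requirement not satisfied.

Signatures required: at least 75 percent of 13 — 3/4 of 13 = 9.75, rounded up to 10, so 10 needed; 10 signed. Sufficient.
Dating window: the latest signature is 22 days after the earliest; the limit is 20 days. Outside the window.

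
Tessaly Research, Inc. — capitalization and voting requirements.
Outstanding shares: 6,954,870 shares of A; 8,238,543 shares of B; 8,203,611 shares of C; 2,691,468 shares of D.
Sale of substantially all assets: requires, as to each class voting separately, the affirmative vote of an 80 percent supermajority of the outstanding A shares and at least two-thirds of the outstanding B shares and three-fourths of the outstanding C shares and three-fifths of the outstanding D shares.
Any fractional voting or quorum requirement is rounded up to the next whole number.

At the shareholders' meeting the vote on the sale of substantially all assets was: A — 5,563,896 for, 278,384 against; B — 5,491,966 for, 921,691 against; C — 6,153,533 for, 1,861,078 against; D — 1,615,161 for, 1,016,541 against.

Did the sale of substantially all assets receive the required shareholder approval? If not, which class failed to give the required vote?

Not approved — the B shares did not give the required vote.

A: 4/5 of 6954870 = 5563896; 5,563,896 required, 5,563,896 in favor — approved.
B: 2/3 of 8238543 = 5492362; 5,492,362 required, 5,491,966 in favor — not approved.
C: 3/4 of 8203611 = 6152708.25, rounded up to 6152709; 6,152,709 required, 6,153,533 in favor — approved.
D: 3/5 of 2691468 = 1614880.80, rounded up to 1614881; 1,614,881 required, 1,615,161 in favor — approved.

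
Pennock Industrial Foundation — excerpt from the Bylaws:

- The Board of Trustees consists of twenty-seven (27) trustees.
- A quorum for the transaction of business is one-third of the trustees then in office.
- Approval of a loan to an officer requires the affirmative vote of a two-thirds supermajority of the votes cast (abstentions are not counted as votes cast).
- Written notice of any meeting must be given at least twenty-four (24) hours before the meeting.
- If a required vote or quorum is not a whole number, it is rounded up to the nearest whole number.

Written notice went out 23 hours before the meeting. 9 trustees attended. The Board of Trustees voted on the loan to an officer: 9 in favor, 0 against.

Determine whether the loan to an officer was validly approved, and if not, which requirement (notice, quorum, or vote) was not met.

Invalid — notice requirement not satisfied.

Notice: 23 hours given; 24 required (23 < 24). Not satisfied.
Quorum: 9 present; quorum is 9. Satisfied.
Vote: the loan to an officer requires two-thirds of the votes cast (9). 2/3 of 9 = 6, so 6 affirmative votes are needed; 9 voted in favor. Satisfied.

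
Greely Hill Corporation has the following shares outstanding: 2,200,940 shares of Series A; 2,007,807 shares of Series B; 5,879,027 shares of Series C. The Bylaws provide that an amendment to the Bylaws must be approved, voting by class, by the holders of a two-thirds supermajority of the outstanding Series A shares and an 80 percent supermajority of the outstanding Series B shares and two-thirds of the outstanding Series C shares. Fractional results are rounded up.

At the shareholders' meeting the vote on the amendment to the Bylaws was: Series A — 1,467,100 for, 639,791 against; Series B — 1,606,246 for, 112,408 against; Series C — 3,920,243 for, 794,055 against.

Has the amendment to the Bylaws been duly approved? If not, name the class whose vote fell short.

Series A: 2/3 of 2200940 = 1467293.33, rounded up to 1467294; 1,467,294 required, 1,467,100 in favor — not approved.
Series B: 4/5 of 2007807 = 1606245.60, rounded up to 1606246; 1,606,246 required, 1,606,246 in favor — approved.
Series C: 2/3 of 5879027 = 3919351.33, rounded up to 3919352; 3,919,352 required, 3,920,243 in favor — approved.

Not approved — the Series A shares did not give the required vote.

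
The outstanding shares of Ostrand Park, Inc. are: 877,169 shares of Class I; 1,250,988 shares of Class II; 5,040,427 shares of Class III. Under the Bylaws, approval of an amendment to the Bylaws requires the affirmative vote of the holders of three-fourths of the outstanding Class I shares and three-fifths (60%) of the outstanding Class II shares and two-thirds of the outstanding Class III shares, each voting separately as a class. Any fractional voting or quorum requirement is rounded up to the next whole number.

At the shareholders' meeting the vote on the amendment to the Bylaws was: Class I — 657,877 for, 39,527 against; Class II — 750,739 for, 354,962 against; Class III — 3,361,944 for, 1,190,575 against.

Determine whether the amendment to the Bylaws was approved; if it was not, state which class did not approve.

Approved — every class gave the required vote.

Class I: 3/4 of 877169 = 657876.75, rounded up to 657877; 657,877 required, 657,877 in favor — approved.
Class II: 3/5 of 1250988 = 750592.80, rounded up to 750593; 750,593 required, 750,739 in favor — approved.
Class III: 2/3 of 5040427 = 3360284.67, rounded up to 3360285; 3,360,285 required, 3,361,944 in favor — approved.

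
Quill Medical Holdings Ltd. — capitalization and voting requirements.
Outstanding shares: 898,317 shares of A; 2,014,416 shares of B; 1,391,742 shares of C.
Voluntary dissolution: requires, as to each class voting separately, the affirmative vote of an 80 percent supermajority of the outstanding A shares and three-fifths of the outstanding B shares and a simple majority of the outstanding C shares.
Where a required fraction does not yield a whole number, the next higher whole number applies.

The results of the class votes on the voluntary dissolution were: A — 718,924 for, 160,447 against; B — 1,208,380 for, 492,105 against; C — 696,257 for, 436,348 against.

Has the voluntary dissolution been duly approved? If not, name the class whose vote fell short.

Not approved — the B shares did not give the required vote.

A: 4/5 of 898317 = 718653.60, rounded up to 718654; 718,654 required, 718,924 in favor — approved.
B: 3/5 of 2014416 = 1208649.60, rounded up to 1208650; 1,208,650 required, 1,208,380 in favor — not approved.
C: a majority of 1391742 is 695872; 695,872 required, 696,257 in favor — approved.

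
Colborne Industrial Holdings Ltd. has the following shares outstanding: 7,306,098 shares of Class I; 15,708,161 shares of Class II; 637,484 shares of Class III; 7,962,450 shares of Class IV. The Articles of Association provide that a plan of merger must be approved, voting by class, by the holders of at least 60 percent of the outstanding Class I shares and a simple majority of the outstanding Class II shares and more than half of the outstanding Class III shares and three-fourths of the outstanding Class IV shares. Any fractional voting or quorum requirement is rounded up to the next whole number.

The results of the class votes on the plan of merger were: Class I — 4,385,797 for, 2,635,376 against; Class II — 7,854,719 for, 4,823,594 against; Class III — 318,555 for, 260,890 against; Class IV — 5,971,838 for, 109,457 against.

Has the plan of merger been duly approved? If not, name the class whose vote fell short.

Not approved — the Class III shares did not give the required vote.

Class I: 3/5 of 7306098 = 4383658.80, rounded up to 4383659; 4,383,659 required, 4,385,797 in favor — approved.
Class II: a majority of 15708161 is 7854081; 7,854,081 required, 7,854,719 in favor — approved.
Class III: a majority of 637484 is 318743; 318,743 required, 318,555 in favor — not approved.
Class IV: 3/4 of 7962450 = 5971837.50, rounded up to 5971838; 5,971,838 required, 5,971,838 in favor — approved.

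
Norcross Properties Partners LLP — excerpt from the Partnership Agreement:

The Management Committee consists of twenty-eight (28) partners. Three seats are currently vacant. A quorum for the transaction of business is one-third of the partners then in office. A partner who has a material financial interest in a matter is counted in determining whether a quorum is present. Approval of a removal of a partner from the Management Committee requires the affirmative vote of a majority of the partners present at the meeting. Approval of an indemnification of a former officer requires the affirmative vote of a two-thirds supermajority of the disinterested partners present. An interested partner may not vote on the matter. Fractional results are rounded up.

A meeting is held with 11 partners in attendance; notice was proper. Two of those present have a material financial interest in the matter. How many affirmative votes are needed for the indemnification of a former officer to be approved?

The indemnification of a former officer requires two-thirds of the disinterested partners present (11 − 2 = 9).
2/3 of 9 = 6.

6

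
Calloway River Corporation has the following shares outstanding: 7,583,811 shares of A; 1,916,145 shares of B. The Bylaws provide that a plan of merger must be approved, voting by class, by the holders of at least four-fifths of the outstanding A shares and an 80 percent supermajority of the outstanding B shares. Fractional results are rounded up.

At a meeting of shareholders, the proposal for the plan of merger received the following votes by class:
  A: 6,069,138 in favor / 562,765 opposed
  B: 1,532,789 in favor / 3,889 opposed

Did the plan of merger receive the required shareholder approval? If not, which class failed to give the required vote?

Not approved — the B shares did not give the required vote.

A: 4/5 of 7583811 = 6067048.80, rounded up to 6067049; 6,067,049 required, 6,069,138 in favor — approved.
B: 4/5 of 1916145 = 1532916; 1,532,916 required, 1,532,789 in favor — not approved.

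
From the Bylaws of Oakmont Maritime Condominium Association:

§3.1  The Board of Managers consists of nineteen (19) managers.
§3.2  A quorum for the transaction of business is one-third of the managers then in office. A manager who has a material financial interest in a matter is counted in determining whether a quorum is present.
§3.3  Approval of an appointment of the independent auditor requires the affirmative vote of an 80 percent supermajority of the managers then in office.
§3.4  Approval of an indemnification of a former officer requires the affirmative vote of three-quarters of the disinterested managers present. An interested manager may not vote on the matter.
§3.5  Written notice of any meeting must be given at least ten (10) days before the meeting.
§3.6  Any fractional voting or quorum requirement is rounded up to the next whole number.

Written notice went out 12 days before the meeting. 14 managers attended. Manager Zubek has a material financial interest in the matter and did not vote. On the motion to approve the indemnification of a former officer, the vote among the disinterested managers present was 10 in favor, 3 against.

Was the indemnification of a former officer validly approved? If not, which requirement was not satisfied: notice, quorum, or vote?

Valid — all requirements satisfied.

Notice: 12 days given; 10 required (12 ≥ 10). Satisfied.
Quorum: 14 present (interested managers count toward quorum); quorum is 7. Satisfied.
Vote: the indemnification of a former officer requires three-fourths of the disinterested managers present (14 − 1 = 13). 3/4 of 13 = 9.75, rounded up to 10, so 10 affirmative votes are needed; 10 voted in favor. Satisfied.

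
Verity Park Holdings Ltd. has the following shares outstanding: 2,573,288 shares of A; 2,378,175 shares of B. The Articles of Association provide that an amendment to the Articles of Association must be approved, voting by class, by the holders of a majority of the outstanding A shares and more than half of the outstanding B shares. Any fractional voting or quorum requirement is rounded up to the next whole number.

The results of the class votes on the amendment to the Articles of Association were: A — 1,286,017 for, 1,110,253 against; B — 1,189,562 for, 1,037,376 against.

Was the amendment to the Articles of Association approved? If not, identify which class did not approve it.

A: a majority of 2573288 is 1286645; 1,286,645 required, 1,286,017 in favor — not approved.
B: a majority of 2378175 is 1189088; 1,189,088 required, 1,189,562 in favor — approved.

Not approved — the A shares did not give the required vote.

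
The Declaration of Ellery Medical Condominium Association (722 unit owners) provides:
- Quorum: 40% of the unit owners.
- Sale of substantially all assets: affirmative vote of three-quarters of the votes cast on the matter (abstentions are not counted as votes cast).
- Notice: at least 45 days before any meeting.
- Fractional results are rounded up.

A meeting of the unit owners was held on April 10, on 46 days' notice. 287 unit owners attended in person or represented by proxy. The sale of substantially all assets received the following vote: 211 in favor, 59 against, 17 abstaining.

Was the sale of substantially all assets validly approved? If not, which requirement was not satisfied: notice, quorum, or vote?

Invalid — quorum requirement not satisfied.

Notice: 46 days given; 45 required. Satisfied.
Quorum: 40% of 722 = 288.80, rounded up to 289; 287 present. Not satisfied.
Vote: requires three-fourths of the votes cast (287 − 17 abstaining = 270); 3/4 of 270 = 202.50, rounded up to 203, so 203 needed; 211 in favor. Satisfied.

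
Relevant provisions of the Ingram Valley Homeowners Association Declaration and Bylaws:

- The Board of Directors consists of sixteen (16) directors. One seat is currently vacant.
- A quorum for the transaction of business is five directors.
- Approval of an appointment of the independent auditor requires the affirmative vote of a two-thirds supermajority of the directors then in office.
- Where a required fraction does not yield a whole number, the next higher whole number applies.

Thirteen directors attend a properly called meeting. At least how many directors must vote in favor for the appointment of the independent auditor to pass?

The appointment of the independent auditor requires two-thirds of the directors then in office (15).
2/3 of 15 = 10.

10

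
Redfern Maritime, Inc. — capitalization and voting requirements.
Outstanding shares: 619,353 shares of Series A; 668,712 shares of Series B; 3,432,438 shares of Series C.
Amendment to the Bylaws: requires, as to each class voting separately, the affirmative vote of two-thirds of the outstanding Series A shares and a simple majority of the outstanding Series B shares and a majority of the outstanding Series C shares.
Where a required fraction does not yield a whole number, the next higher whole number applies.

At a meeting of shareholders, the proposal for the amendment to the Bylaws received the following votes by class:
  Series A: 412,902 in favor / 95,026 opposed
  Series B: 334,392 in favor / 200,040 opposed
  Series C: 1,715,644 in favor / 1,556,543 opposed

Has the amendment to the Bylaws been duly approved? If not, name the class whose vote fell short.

Series A: 2/3 of 619353 = 412902; 412,902 required, 412,902 in favor — approved.
Series B: a majority of 668712 is 334357; 334,357 required, 334,392 in favor — approved.
Series C: a majority of 3432438 is 1716220; 1,716,220 required, 1,715,644 in favor — not approved.

Not approved — the Series C shares did not give the required vote.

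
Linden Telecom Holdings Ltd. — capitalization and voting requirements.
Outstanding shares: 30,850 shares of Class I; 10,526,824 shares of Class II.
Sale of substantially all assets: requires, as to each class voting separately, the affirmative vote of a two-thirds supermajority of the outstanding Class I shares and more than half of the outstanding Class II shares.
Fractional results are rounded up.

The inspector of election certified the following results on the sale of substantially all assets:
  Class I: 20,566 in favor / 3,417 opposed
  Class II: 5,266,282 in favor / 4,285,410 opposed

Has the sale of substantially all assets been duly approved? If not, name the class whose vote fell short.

Class I: 2/3 of 30850 = 20566.67, rounded up to 20567; 20,567 required, 20,566 in favor — not approved.
Class II: a majority of 10526824 is 5263413; 5,263,413 required, 5,266,282 in favor — approved.

Not approved — the Class I shares did not give the required vote.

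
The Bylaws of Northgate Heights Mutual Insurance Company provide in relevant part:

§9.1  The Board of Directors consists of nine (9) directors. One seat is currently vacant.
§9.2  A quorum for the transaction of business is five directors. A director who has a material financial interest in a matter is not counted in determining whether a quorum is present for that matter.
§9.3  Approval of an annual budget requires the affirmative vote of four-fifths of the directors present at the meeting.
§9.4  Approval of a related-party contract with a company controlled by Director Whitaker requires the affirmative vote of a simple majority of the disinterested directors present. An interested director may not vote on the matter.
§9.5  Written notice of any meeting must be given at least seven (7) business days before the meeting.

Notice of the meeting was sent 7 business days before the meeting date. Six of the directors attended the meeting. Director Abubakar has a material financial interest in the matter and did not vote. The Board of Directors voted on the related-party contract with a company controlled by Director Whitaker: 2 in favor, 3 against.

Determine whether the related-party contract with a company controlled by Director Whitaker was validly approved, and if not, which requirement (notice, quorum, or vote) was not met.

Invalid — vote requirement not satisfied.

Notice: 7 business days given; 7 required (7 ≥ 7). Satisfied.
Quorum: 6 present, but the 1 interested director does not count, leaving 5. Quorum is 5. Satisfied.
Vote: the related-party contract with a company controlled by Director Whitaker requires a majority of the disinterested directors present (6 − 1 = 5). A majority of 5 is 3, so 3 affirmative votes are needed; 2 voted in favor. Not satisfied.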